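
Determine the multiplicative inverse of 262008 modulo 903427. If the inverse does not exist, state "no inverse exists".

Apply the Euclidean algorithm to 903427 and 262008:
903427 = 3·262008 + 117403
262008 = 2·117403 + 27202
117403 = 4·27202 + 8595
27202 = 3·8595 + 1417
8595 = 6·1417 + 93
1417 = 15·93 + 22
93 = 4·22 + 5
22 = 4·5 + 2
5 = 2·2 + 1
2 = 2·1 + 0
gcd = 1, so the inverse exists. Back-substitute:
1 = 5 − 2·2
1 = −2·22 + 9·5
1 = 9·93 − 38·22
1 = −38·1417 + 579·93
1 = 579·8595 − 3512·1417
1 = −3512·27202 + 11115·8595
1 = 11115·117403 − 47972·27202
1 = −47972·262008 + 107059·117403
1 = 107059·903427 − 369149·262008
Thus 262008·(-369149) ≡ 1 (mod 903427); reducing, -369149 mod 903427 = 534278.

534278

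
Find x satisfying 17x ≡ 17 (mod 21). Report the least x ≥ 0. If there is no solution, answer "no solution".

First find gcd(17, 21):
21 = 1*17 + 4
17 = 4*4 + 1
4 = 4*1 + 0
gcd = 1, so a unique solution mod 21 exists.
Back-substitute for the Bézout coefficients:
1 = 17 − 4·4
1 = −4·21 + 5·17
So 17·(5) ≡ 1 (mod 21), giving 17⁻¹ ≡ 5.
x ≡ 17⁻¹·17 ≡ 5·17 ≡ 1 (mod 21).

1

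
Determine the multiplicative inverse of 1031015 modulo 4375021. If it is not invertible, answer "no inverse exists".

gcd(4375021, 1031015) by repeated division:
4375021 = 4×1031015 + 250961
1031015 = 4×250961 + 27171
250961 = 9×27171 + 6422
27171 = 4×6422 + 1483
6422 = 4×1483 + 490
1483 = 3×490 + 13
490 = 37×13 + 9
13 = 1×9 + 4
9 = 2×4 + 1
4 = 4×1 + 0
gcd = 1, so the inverse exists. Back-substitute:
1 = 9 − 2·4
1 = −2·13 + 3·9
1 = 3·490 − 113·13
1 = −113·1483 + 342·490
1 = 342·6422 − 1481·1483
1 = −1481·27171 + 6266·6422
1 = 6266·250961 − 57875·27171
1 = −57875·1031015 + 237766·250961
1 = 237766·4375021 − 1008939·1031015
Thus 1031015·(-1008939) ≡ 1 (mod 4375021); reducing, -1008939 mod 4375021 = 3366082.

3366082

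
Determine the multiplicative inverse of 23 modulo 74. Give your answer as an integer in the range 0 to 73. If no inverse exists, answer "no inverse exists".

Extended Euclidean algorithm:
74 = 3*23 + 5
23 = 4*5 + 3
5 = 1*3 + 2
3 = 1*2 + 1
2 = 2*1 + 0
gcd = 1, so the inverse exists. Back-substitute:
1 = 3 − 2
1 = −5 + 2·3
1 = 2·23 − 9·5
1 = −9·74 + 29·23
So 23·29 ≡ 1 (mod 74).

29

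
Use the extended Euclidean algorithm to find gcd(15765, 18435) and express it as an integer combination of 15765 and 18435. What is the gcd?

Repeated division:
18435 = 1*15765 + 2670
15765 = 5*2670 + 2415
2670 = 1*2415 + 255
2415 = 9*255 + 120
255 = 2*120 + 15
120 = 8*15 + 0
gcd(15765, 18435) = 15.
Working backward:
15 = 255 − 2·120
15 = −2·2415 + 19·255
15 = 19·2670 − 21·2415
15 = −21·15765 + 124·2670
15 = 124·18435 − 145·15765
So 15 = (124)·18435 + (-145)·15765.

15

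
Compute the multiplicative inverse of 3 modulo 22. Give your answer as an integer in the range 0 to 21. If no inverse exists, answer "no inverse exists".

Apply the Euclidean algorithm to 22 and 3:
22 = 7×3 + 1
3 = 3×1 + 0
Since gcd(3, 22) = 1, back-substitute to write 1 as a combination:
1 = 22 − 7·3
Thus 3·(-7) ≡ 1 (mod 22); reducing, -7 mod 22 = 15.

15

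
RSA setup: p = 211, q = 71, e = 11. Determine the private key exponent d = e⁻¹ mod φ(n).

10691

φ(n) = (p−1)(q−1) = 210·70 = 14700.
Need d with 11·d ≡ 1 (mod 14700). Apply the extended Euclidean algorithm:
14700 = 1336·11 + 4
11 = 2·4 + 3
4 = 1·3 + 1
3 = 3·1 + 0
Back-substitute:
1 = 4 − 3
1 = −11 + 3·4
1 = 3·14700 − 4009·11
So 11·(-4009) ≡ 1 (mod 14700), hence d ≡ -4009 ≡ 10691 (mod 14700).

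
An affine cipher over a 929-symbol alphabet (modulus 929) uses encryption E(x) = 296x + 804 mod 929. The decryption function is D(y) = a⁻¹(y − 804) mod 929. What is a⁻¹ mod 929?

725

gcd(929, 296) by repeated division:
929 = 3·296 + 41
296 = 7·41 + 9
41 = 4·9 + 5
9 = 1·5 + 4
5 = 1·4 + 1
4 = 4·1 + 0
gcd = 1, so the inverse exists. Back-substitute:
1 = 5 − 4
1 = −9 + 2·5
1 = 2·41 − 9·9
1 = −9·296 + 65·41
1 = 65·929 − 204·296
So 296·(-204) ≡ 1 (mod 929), and -204 ≡ 725 (mod 929).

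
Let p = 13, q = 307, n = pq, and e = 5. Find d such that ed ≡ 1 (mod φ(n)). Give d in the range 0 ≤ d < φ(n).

1469

φ(n) = (p−1)(q−1) = 12·306 = 3672.
Need d with 5·d ≡ 1 (mod 3672). Apply the extended Euclidean algorithm:
3672 = 734·5 + 2
5 = 2·2 + 1
2 = 2·1 + 0
Back-substitute:
1 = 5 − 2·2
1 = −2·3672 + 1469·5
So 5·1469 ≡ 1 (mod 3672), hence d = 1469.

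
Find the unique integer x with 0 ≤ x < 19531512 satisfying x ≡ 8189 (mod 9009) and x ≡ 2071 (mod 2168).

7089263

Write x = 8189 + 9009·k. Then 9009·k ≡ 2071 − 8189 ≡ 386 (mod 2168).
Need 9009⁻¹ mod 2168. Extended Euclid on (2168, 337):
2168 = 6×337 + 146
337 = 2×146 + 45
146 = 3×45 + 11
45 = 4×11 + 1
11 = 11×1 + 0
Back-substitute:
1 = 45 − 4·11
1 = −4·146 + 13·45
1 = 13·337 − 30·146
1 = −30·2168 + 193·337
9009⁻¹ ≡ 193 (mod 2168), so k ≡ 193·386 ≡ 786 (mod 2168).
x = 8189 + 9009·786 = 7089263.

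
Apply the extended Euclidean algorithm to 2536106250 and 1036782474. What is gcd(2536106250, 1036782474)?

Apply Euclid's algorithm to 2536106250 and 1036782474:
2536106250 = 2×1036782474 + 462541302
1036782474 = 2×462541302 + 111699870
462541302 = 4×111699870 + 15741822
111699870 = 7×15741822 + 1507116
15741822 = 10×1507116 + 670662
1507116 = 2×670662 + 165792
670662 = 4×165792 + 7494
165792 = 22×7494 + 924
7494 = 8×924 + 102
924 = 9×102 + 6
102 = 17×6 + 0
gcd(2536106250, 1036782474) = 6.
Working backward:
6 = 924 − 9·102
6 = −9·7494 + 73·924
6 = 73·165792 − 1615·7494
6 = −1615·670662 + 6533·165792
6 = 6533·1507116 − 14681·670662
6 = −14681·15741822 + 153343·1507116
6 = 153343·111699870 − 1088082·15741822
6 = −1088082·462541302 + 4505671·111699870
6 = 4505671·1036782474 − 10099424·462541302
6 = −10099424·2536106250 + 24704519·1036782474
So 6 = (-10099424)·2536106250 + (24704519)·1036782474.

6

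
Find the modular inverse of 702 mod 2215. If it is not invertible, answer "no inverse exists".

Extended Euclidean algorithm:
2215 = 3·702 + 109
702 = 6·109 + 48
109 = 2·48 + 13
48 = 3·13 + 9
13 = 1·9 + 4
9 = 2·4 + 1
4 = 4·1 + 0
The gcd is 1. Working backward:
1 = 9 − 2·4
1 = −2·13 + 3·9
1 = 3·48 − 11·13
1 = −11·109 + 25·48
1 = 25·702 − 161·109
1 = −161·2215 + 508·702
So 702·508 ≡ 1 (mod 2215).

508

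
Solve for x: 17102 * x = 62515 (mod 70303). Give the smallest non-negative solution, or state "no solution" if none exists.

25281

First find gcd(17102, 70303):
70303 = 4×17102 + 1895
17102 = 9×1895 + 47
1895 = 40×47 + 15
47 = 3×15 + 2
15 = 7×2 + 1
2 = 2×1 + 0
gcd = 1, so a unique solution mod 70303 exists.
Back-substitute for the Bézout coefficients:
1 = 15 − 7·2
1 = −7·47 + 22·15
1 = 22·1895 − 887·47
1 = −887·17102 + 8005·1895
1 = 8005·70303 − 32907·17102
So 17102·(-32907) ≡ 1 (mod 70303), giving 17102⁻¹ ≡ 37396.
x ≡ 17102⁻¹·62515 ≡ 37396·62515 ≡ 25281 (mod 70303).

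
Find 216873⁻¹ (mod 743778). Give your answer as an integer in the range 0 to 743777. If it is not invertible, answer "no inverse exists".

Compute gcd(216873, 743778):
743778 = 3×216873 + 93159
216873 = 2×93159 + 30555
93159 = 3×30555 + 1494
30555 = 20×1494 + 675
1494 = 2×675 + 144
675 = 4×144 + 99
144 = 1×99 + 45
99 = 2×45 + 9
45 = 5×9 + 0
The gcd is 9, not 1, hence no inverse exists.

no inverse exists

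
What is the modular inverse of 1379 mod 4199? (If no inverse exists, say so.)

1964

Apply the Euclidean algorithm to 4199 and 1379:
4199 = 3×1379 + 62
1379 = 22×62 + 15
62 = 4×15 + 2
15 = 7×2 + 1
2 = 2×1 + 0
The gcd is 1. Working backward:
1 = 15 − 7·2
1 = −7·62 + 29·15
1 = 29·1379 − 645·62
1 = −645·4199 + 1964·1379
So 1379·1964 ≡ 1 (mod 4199).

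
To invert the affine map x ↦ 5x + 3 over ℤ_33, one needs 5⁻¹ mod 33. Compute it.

20

Extended Euclidean algorithm:
33 = 6×5 + 3
5 = 1×3 + 2
3 = 1×2 + 1
2 = 2×1 + 0
Since gcd(5, 33) = 1, back-substitute to write 1 as a combination:
1 = 3 − 2
1 = −5 + 2·3
1 = 2·33 − 13·5
Thus 5·(-13) ≡ 1 (mod 33); reducing, -13 mod 33 = 20.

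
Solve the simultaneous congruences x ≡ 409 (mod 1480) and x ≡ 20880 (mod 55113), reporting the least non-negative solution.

72384249

Write x = 409 + 1480·k. Then 1480·k ≡ 20880 − 409 ≡ 20471 (mod 55113).
Need 1480⁻¹ mod 55113. Extended Euclid on (55113, 1480):
55113 = 37*1480 + 353
1480 = 4*353 + 68
353 = 5*68 + 13
68 = 5*13 + 3
13 = 4*3 + 1
3 = 3*1 + 0
Back-substitute:
1 = 13 − 4·3
1 = −4·68 + 21·13
1 = 21·353 − 109·68
1 = −109·1480 + 457·353
1 = 457·55113 − 17018·1480
1480⁻¹ ≡ 38095 (mod 55113), so k ≡ 38095·20471 ≡ 48908 (mod 55113).
x = 409 + 1480·48908 = 72384249.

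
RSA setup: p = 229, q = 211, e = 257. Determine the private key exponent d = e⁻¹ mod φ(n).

φ(n) = (p−1)(q−1) = 228·210 = 47880.
Need d with 257·d ≡ 1 (mod 47880). Apply the extended Euclidean algorithm:
47880 = 186*257 + 78
257 = 3*78 + 23
78 = 3*23 + 9
23 = 2*9 + 5
9 = 1*5 + 4
5 = 1*4 + 1
4 = 4*1 + 0
Back-substitute:
1 = 5 − 4
1 = −9 + 2·5
1 = 2·23 − 5·9
1 = −5·78 + 17·23
1 = 17·257 − 56·78
1 = −56·47880 + 10433·257
So 257·10433 ≡ 1 (mod 47880), hence d = 10433.

10433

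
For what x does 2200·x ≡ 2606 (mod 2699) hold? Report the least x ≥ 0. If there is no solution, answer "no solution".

990

First find gcd(2200, 2699):
2699 = 1·2200 + 499
2200 = 4·499 + 204
499 = 2·204 + 91
204 = 2·91 + 22
91 = 4·22 + 3
22 = 7·3 + 1
3 = 3·1 + 0
gcd = 1, so a unique solution mod 2699 exists.
Back-substitute for the Bézout coefficients:
1 = 22 − 7·3
1 = −7·91 + 29·22
1 = 29·204 − 65·91
1 = −65·499 + 159·204
1 = 159·2200 − 701·499
1 = −701·2699 + 860·2200
So 2200·(860) ≡ 1 (mod 2699), giving 2200⁻¹ ≡ 860.
x ≡ 2200⁻¹·2606 ≡ 860·2606 ≡ 990 (mod 2699).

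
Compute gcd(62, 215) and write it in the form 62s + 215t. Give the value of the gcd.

1

Apply Euclid's algorithm to 215 and 62:
215 = 3·62 + 29
62 = 2·29 + 4
29 = 7·4 + 1
4 = 4·1 + 0
gcd(62, 215) = 1.
Back-substituting:
1 = 29 − 7·4
1 = −7·62 + 15·29
1 = 15·215 − 52·62
So 1 = (15)·215 + (-52)·62.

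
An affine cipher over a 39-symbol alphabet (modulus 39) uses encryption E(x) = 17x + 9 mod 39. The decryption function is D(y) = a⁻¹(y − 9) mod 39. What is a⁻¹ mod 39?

23

Run Euclid on (39, 17):
39 = 2·17 + 5
17 = 3·5 + 2
5 = 2·2 + 1
2 = 2·1 + 0
The gcd is 1. Working backward:
1 = 5 − 2·2
1 = −2·17 + 7·5
1 = 7·39 − 16·17
Thus 17·(-16) ≡ 1 (mod 39); reducing, -16 mod 39 = 23.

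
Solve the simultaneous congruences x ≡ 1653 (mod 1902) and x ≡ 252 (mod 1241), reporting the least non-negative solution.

897495

Write x = 1653 + 1902·k. Then 1902·k ≡ 252 − 1653 ≡ 1081 (mod 1241).
Need 1902⁻¹ mod 1241. Extended Euclid on (1241, 661):
1241 = 1·661 + 580
661 = 1·580 + 81
580 = 7·81 + 13
81 = 6·13 + 3
13 = 4·3 + 1
3 = 3·1 + 0
Back-substitute:
1 = 13 − 4·3
1 = −4·81 + 25·13
1 = 25·580 − 179·81
1 = −179·661 + 204·580
1 = 204·1241 − 383·661
1902⁻¹ ≡ 858 (mod 1241), so k ≡ 858·1081 ≡ 471 (mod 1241).
x = 1653 + 1902·471 = 897495.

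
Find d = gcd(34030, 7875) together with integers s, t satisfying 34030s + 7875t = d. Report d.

Repeated division:
34030 = 4*7875 + 2530
7875 = 3*2530 + 285
2530 = 8*285 + 250
285 = 1*250 + 35
250 = 7*35 + 5
35 = 7*5 + 0
gcd(34030, 7875) = 5.
Working backward:
5 = 250 − 7·35
5 = −7·285 + 8·250
5 = 8·2530 − 71·285
5 = −71·7875 + 221·2530
5 = 221·34030 − 955·7875
So 5 = (221)·34030 + (-955)·7875.

5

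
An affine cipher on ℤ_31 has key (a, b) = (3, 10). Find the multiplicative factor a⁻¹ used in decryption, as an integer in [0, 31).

Extended Euclidean algorithm:
31 = 10·3 + 1
3 = 3·1 + 0
The gcd is 1. Working backward:
1 = 31 − 10·3
Hence 3⁻¹ ≡ -10 ≡ 21 (mod 31).

21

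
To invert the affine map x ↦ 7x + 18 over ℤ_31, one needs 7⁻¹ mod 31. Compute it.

9

Run Euclid on (31, 7):
31 = 4×7 + 3
7 = 2×3 + 1
3 = 3×1 + 0
Since gcd(7, 31) = 1, back-substitute to write 1 as a combination:
1 = 7 − 2·3
1 = −2·31 + 9·7
So 7·9 ≡ 1 (mod 31).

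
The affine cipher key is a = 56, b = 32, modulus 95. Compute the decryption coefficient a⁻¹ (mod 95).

56

Run Euclid on (95, 56):
95 = 1×56 + 39
56 = 1×39 + 17
39 = 2×17 + 5
17 = 3×5 + 2
5 = 2×2 + 1
2 = 2×1 + 0
The gcd is 1. Working backward:
1 = 5 − 2·2
1 = −2·17 + 7·5
1 = 7·39 − 16·17
1 = −16·56 + 23·39
1 = 23·95 − 39·56
So 56·(-39) ≡ 1 (mod 95), and -39 ≡ 56 (mod 95).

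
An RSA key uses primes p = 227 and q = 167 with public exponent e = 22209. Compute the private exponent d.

φ(n) = (p−1)(q−1) = 226·166 = 37516.
Need d with 22209·d ≡ 1 (mod 37516). Apply the extended Euclidean algorithm:
37516 = 1·22209 + 15307
22209 = 1·15307 + 6902
15307 = 2·6902 + 1503
6902 = 4·1503 + 890
1503 = 1·890 + 613
890 = 1·613 + 277
613 = 2·277 + 59
277 = 4·59 + 41
59 = 1·41 + 18
41 = 2·18 + 5
18 = 3·5 + 3
5 = 1·3 + 2
3 = 1·2 + 1
2 = 2·1 + 0
Back-substitute:
1 = 3 − 2
1 = −5 + 2·3
1 = 2·18 − 7·5
1 = −7·41 + 16·18
1 = 16·59 − 23·41
1 = −23·277 + 108·59
1 = 108·613 − 239·277
1 = −239·890 + 347·613
1 = 347·1503 − 586·890
1 = −586·6902 + 2691·1503
1 = 2691·15307 − 5968·6902
1 = −5968·22209 + 8659·15307
1 = 8659·37516 − 14627·22209
So 22209·(-14627) ≡ 1 (mod 37516), hence d ≡ -14627 ≡ 22889 (mod 37516).

22889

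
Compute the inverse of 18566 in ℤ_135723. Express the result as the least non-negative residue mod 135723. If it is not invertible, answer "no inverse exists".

32582

gcd(135723, 18566) by repeated division:
135723 = 7*18566 + 5761
18566 = 3*5761 + 1283
5761 = 4*1283 + 629
1283 = 2*629 + 25
629 = 25*25 + 4
25 = 6*4 + 1
4 = 4*1 + 0
gcd = 1, so the inverse exists. Back-substitute:
1 = 25 − 6·4
1 = −6·629 + 151·25
1 = 151·1283 − 308·629
1 = −308·5761 + 1383·1283
1 = 1383·18566 − 4457·5761
1 = −4457·135723 + 32582·18566
So 18566·32582 ≡ 1 (mod 135723).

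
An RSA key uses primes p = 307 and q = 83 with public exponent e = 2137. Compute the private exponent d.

14137

φ(n) = (p−1)(q−1) = 306·82 = 25092.
Need d with 2137·d ≡ 1 (mod 25092). Apply the extended Euclidean algorithm:
25092 = 11·2137 + 1585
2137 = 1·1585 + 552
1585 = 2·552 + 481
552 = 1·481 + 71
481 = 6·71 + 55
71 = 1·55 + 16
55 = 3·16 + 7
16 = 2·7 + 2
7 = 3·2 + 1
2 = 2·1 + 0
Back-substitute:
1 = 7 − 3·2
1 = −3·16 + 7·7
1 = 7·55 − 24·16
1 = −24·71 + 31·55
1 = 31·481 − 210·71
1 = −210·552 + 241·481
1 = 241·1585 − 692·552
1 = −692·2137 + 933·1585
1 = 933·25092 − 10955·2137
So 2137·(-10955) ≡ 1 (mod 25092), hence d ≡ -10955 ≡ 14137 (mod 25092).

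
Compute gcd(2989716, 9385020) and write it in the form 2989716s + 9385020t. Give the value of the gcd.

Repeated division:
9385020 = 3×2989716 + 415872
2989716 = 7×415872 + 78612
415872 = 5×78612 + 22812
78612 = 3×22812 + 10176
22812 = 2×10176 + 2460
10176 = 4×2460 + 336
2460 = 7×336 + 108
336 = 3×108 + 12
108 = 9×12 + 0
gcd(2989716, 9385020) = 12.
Express as a combination:
12 = 336 − 3·108
12 = −3·2460 + 22·336
12 = 22·10176 − 91·2460
12 = −91·22812 + 204·10176
12 = 204·78612 − 703·22812
12 = −703·415872 + 3719·78612
12 = 3719·2989716 − 26736·415872
12 = −26736·9385020 + 83927·2989716
So 12 = (-26736)·9385020 + (83927)·2989716.

12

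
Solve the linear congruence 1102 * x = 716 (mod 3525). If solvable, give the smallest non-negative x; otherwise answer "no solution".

1133

First find gcd(1102, 3525):
3525 = 3×1102 + 219
1102 = 5×219 + 7
219 = 31×7 + 2
7 = 3×2 + 1
2 = 2×1 + 0
gcd = 1, so a unique solution mod 3525 exists.
Back-substitute for the Bézout coefficients:
1 = 7 − 3·2
1 = −3·219 + 94·7
1 = 94·1102 − 473·219
1 = −473·3525 + 1513·1102
So 1102·(1513) ≡ 1 (mod 3525), giving 1102⁻¹ ≡ 1513.
x ≡ 1102⁻¹·716 ≡ 1513·716 ≡ 1133 (mod 3525).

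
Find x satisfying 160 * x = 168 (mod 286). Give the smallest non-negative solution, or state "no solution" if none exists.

First find gcd(160, 286):
286 = 1·160 + 126
160 = 1·126 + 34
126 = 3·34 + 24
34 = 1·24 + 10
24 = 2·10 + 4
10 = 2·4 + 2
4 = 2·2 + 0
gcd = 2 and 2 | 168, so solutions exist. Divide through by 2: 80x ≡ 84 (mod 143).
Now find 80⁻¹ mod 143:
143 = 1×80 + 63
80 = 1×63 + 17
63 = 3×17 + 12
17 = 1×12 + 5
12 = 2×5 + 2
5 = 2×2 + 1
2 = 2×1 + 0
Back-substitute:
1 = 5 − 2·2
1 = −2·12 + 5·5
1 = 5·17 − 7·12
1 = −7·63 + 26·17
1 = 26·80 − 33·63
1 = −33·143 + 59·80
So 80⁻¹ ≡ 59 (mod 143).
Then x ≡ 59·84 ≡ 94 (mod 143); the smallest non-negative solution is x = 94.

94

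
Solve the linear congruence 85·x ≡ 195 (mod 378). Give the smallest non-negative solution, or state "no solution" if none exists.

69

First find gcd(85, 378):
378 = 4×85 + 38
85 = 2×38 + 9
38 = 4×9 + 2
9 = 4×2 + 1
2 = 2×1 + 0
gcd = 1, so a unique solution mod 378 exists.
Back-substitute for the Bézout coefficients:
1 = 9 − 4·2
1 = −4·38 + 17·9
1 = 17·85 − 38·38
1 = −38·378 + 169·85
So 85·(169) ≡ 1 (mod 378), giving 85⁻¹ ≡ 169.
x ≡ 85⁻¹·195 ≡ 169·195 ≡ 69 (mod 378).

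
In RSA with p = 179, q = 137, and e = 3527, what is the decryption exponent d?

φ(n) = (p−1)(q−1) = 178·136 = 24208.
Need d with 3527·d ≡ 1 (mod 24208). Apply the extended Euclidean algorithm:
24208 = 6×3527 + 3046
3527 = 1×3046 + 481
3046 = 6×481 + 160
481 = 3×160 + 1
160 = 160×1 + 0
Back-substitute:
1 = 481 − 3·160
1 = −3·3046 + 19·481
1 = 19·3527 − 22·3046
1 = −22·24208 + 151·3527
So 3527·151 ≡ 1 (mod 24208), hence d = 151.

151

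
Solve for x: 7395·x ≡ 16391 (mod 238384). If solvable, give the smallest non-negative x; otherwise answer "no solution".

193933

First find gcd(7395, 238384):
238384 = 32·7395 + 1744
7395 = 4·1744 + 419
1744 = 4·419 + 68
419 = 6·68 + 11
68 = 6·11 + 2
11 = 5·2 + 1
2 = 2·1 + 0
gcd = 1, so a unique solution mod 238384 exists.
Back-substitute for the Bézout coefficients:
1 = 11 − 5·2
1 = −5·68 + 31·11
1 = 31·419 − 191·68
1 = −191·1744 + 795·419
1 = 795·7395 − 3371·1744
1 = −3371·238384 + 108667·7395
So 7395·(108667) ≡ 1 (mod 238384), giving 7395⁻¹ ≡ 108667.
x ≡ 7395⁻¹·16391 ≡ 108667·16391 ≡ 193933 (mod 238384).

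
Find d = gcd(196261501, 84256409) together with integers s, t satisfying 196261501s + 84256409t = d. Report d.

Repeated division:
196261501 = 2*84256409 + 27748683
84256409 = 3*27748683 + 1010360
27748683 = 27*1010360 + 468963
1010360 = 2*468963 + 72434
468963 = 6*72434 + 34359
72434 = 2*34359 + 3716
34359 = 9*3716 + 915
3716 = 4*915 + 56
915 = 16*56 + 19
56 = 2*19 + 18
19 = 1*18 + 1
18 = 18*1 + 0
gcd(196261501, 84256409) = 1.
Express as a combination:
1 = 19 − 18
1 = −56 + 3·19
1 = 3·915 − 49·56
1 = −49·3716 + 199·915
1 = 199·34359 − 1840·3716
1 = −1840·72434 + 3879·34359
1 = 3879·468963 − 25114·72434
1 = −25114·1010360 + 54107·468963
1 = 54107·27748683 − 1486003·1010360
1 = −1486003·84256409 + 4512116·27748683
1 = 4512116·196261501 − 10510235·84256409
So 1 = (4512116)·196261501 + (-10510235)·84256409.

1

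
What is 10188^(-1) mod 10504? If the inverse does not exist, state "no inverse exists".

Compute gcd(10188, 10504):
10504 = 1*10188 + 316
10188 = 32*316 + 76
316 = 4*76 + 12
76 = 6*12 + 4
12 = 3*4 + 0
The gcd is 4, not 1, hence no inverse exists.

no inverse exists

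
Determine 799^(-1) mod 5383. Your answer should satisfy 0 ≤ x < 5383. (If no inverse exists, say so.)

Run Euclid on (5383, 799):
5383 = 6*799 + 589
799 = 1*589 + 210
589 = 2*210 + 169
210 = 1*169 + 41
169 = 4*41 + 5
41 = 8*5 + 1
5 = 5*1 + 0
gcd = 1, so the inverse exists. Back-substitute:
1 = 41 − 8·5
1 = −8·169 + 33·41
1 = 33·210 − 41·169
1 = −41·589 + 115·210
1 = 115·799 − 156·589
1 = −156·5383 + 1051·799
So 799·1051 ≡ 1 (mod 5383).

1051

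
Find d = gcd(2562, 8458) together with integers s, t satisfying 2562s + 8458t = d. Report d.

2

Apply Euclid's algorithm to 8458 and 2562:
8458 = 3×2562 + 772
2562 = 3×772 + 246
772 = 3×246 + 34
246 = 7×34 + 8
34 = 4×8 + 2
8 = 4×2 + 0
gcd(2562, 8458) = 2.
Back-substituting:
2 = 34 − 4·8
2 = −4·246 + 29·34
2 = 29·772 − 91·246
2 = −91·2562 + 302·772
2 = 302·8458 − 997·2562
So 2 = (302)·8458 + (-997)·2562.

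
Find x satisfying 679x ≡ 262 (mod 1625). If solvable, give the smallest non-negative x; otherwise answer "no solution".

278

First find gcd(679, 1625):
1625 = 2·679 + 267
679 = 2·267 + 145
267 = 1·145 + 122
145 = 1·122 + 23
122 = 5·23 + 7
23 = 3·7 + 2
7 = 3·2 + 1
2 = 2·1 + 0
gcd = 1, so a unique solution mod 1625 exists.
Back-substitute for the Bézout coefficients:
1 = 7 − 3·2
1 = −3·23 + 10·7
1 = 10·122 − 53·23
1 = −53·145 + 63·122
1 = 63·267 − 116·145
1 = −116·679 + 295·267
1 = 295·1625 − 706·679
So 679·(-706) ≡ 1 (mod 1625), giving 679⁻¹ ≡ 919.
x ≡ 679⁻¹·262 ≡ 919·262 ≡ 278 (mod 1625).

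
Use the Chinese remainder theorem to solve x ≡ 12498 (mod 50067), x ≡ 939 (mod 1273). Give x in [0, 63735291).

Write x = 12498 + 50067·k. Then 50067·k ≡ 939 − 12498 ≡ 1171 (mod 1273).
Need 50067⁻¹ mod 1273. Extended Euclid on (1273, 420):
1273 = 3*420 + 13
420 = 32*13 + 4
13 = 3*4 + 1
4 = 4*1 + 0
Back-substitute:
1 = 13 − 3·4
1 = −3·420 + 97·13
1 = 97·1273 − 294·420
50067⁻¹ ≡ 979 (mod 1273), so k ≡ 979·1171 ≡ 709 (mod 1273).
x = 12498 + 50067·709 = 35510001.

35510001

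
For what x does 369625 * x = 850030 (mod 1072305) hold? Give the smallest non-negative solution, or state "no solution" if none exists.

First find gcd(369625, 1072305):
1072305 = 2*369625 + 333055
369625 = 1*333055 + 36570
333055 = 9*36570 + 3925
36570 = 9*3925 + 1245
3925 = 3*1245 + 190
1245 = 6*190 + 105
190 = 1*105 + 85
105 = 1*85 + 20
85 = 4*20 + 5
20 = 4*5 + 0
gcd = 5 and 5 | 850030, so solutions exist. Divide through by 5: 73925x ≡ 170006 (mod 214461).
Now find 73925⁻¹ mod 214461:
214461 = 2*73925 + 66611
73925 = 1*66611 + 7314
66611 = 9*7314 + 785
7314 = 9*785 + 249
785 = 3*249 + 38
249 = 6*38 + 21
38 = 1*21 + 17
21 = 1*17 + 4
17 = 4*4 + 1
4 = 4*1 + 0
Back-substitute:
1 = 17 − 4·4
1 = −4·21 + 5·17
1 = 5·38 − 9·21
1 = −9·249 + 59·38
1 = 59·785 − 186·249
1 = −186·7314 + 1733·785
1 = 1733·66611 − 15783·7314
1 = −15783·73925 + 17516·66611
1 = 17516·214461 − 50815·73925
So 73925·(-50815) ≡ 1 (mod 214461), i.e. 73925⁻¹ ≡ 163646.
Then x ≡ 163646·170006 ≡ 63112 (mod 214461); the smallest non-negative solution is x = 63112.

63112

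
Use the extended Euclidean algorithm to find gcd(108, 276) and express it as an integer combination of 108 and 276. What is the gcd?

Repeated division:
276 = 2×108 + 60
108 = 1×60 + 48
60 = 1×48 + 12
48 = 4×12 + 0
gcd(108, 276) = 12.
Express as a combination:
12 = 60 − 48
12 = −108 + 2·60
12 = 2·276 − 5·108
So 12 = (2)·276 + (-5)·108.

12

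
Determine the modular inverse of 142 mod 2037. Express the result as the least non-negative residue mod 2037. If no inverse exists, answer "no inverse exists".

1621

gcd(2037, 142) by repeated division:
2037 = 14*142 + 49
142 = 2*49 + 44
49 = 1*44 + 5
44 = 8*5 + 4
5 = 1*4 + 1
4 = 4*1 + 0
The gcd is 1. Working backward:
1 = 5 − 4
1 = −44 + 9·5
1 = 9·49 − 10·44
1 = −10·142 + 29·49
1 = 29·2037 − 416·142
Hence 142⁻¹ ≡ -416 ≡ 1621 (mod 2037).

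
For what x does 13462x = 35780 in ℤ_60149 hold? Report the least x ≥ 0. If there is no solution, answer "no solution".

First find gcd(13462, 60149):
60149 = 4·13462 + 6301
13462 = 2·6301 + 860
6301 = 7·860 + 281
860 = 3·281 + 17
281 = 16·17 + 9
17 = 1·9 + 8
9 = 1·8 + 1
8 = 8·1 + 0
gcd = 1, so a unique solution mod 60149 exists.
Back-substitute for the Bézout coefficients:
1 = 9 − 8
1 = −17 + 2·9
1 = 2·281 − 33·17
1 = −33·860 + 101·281
1 = 101·6301 − 740·860
1 = −740·13462 + 1581·6301
1 = 1581·60149 − 7064·13462
So 13462·(-7064) ≡ 1 (mod 60149), giving 13462⁻¹ ≡ 53085.
x ≡ 13462⁻¹·35780 ≡ 53085·35780 ≡ 56327 (mod 60149).

56327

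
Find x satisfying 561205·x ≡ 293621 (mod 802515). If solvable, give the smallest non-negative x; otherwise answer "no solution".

gcd(561205, 802515):
802515 = 1×561205 + 241310
561205 = 2×241310 + 78585
241310 = 3×78585 + 5555
78585 = 14×5555 + 815
5555 = 6×815 + 665
815 = 1×665 + 150
665 = 4×150 + 65
150 = 2×65 + 20
65 = 3×20 + 5
20 = 4×5 + 0
gcd = 5, but 5 ∤ 293621, so the congruence has no solution.

no solution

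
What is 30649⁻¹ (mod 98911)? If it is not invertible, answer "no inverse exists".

gcd(98911, 30649) by repeated division:
98911 = 3×30649 + 6964
30649 = 4×6964 + 2793
6964 = 2×2793 + 1378
2793 = 2×1378 + 37
1378 = 37×37 + 9
37 = 4×9 + 1
9 = 9×1 + 0
The gcd is 1. Working backward:
1 = 37 − 4·9
1 = −4·1378 + 149·37
1 = 149·2793 − 302·1378
1 = −302·6964 + 753·2793
1 = 753·30649 − 3314·6964
1 = −3314·98911 + 10695·30649
So 30649·10695 ≡ 1 (mod 98911).

10695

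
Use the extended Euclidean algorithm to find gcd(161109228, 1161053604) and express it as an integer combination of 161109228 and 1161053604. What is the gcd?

12

Euclidean algorithm:
1161053604 = 7·161109228 + 33289008
161109228 = 4·33289008 + 27953196
33289008 = 1·27953196 + 5335812
27953196 = 5·5335812 + 1274136
5335812 = 4·1274136 + 239268
1274136 = 5·239268 + 77796
239268 = 3·77796 + 5880
77796 = 13·5880 + 1356
5880 = 4·1356 + 456
1356 = 2·456 + 444
456 = 1·444 + 12
444 = 37·12 + 0
gcd(161109228, 1161053604) = 12.
Express as a combination:
12 = 456 − 444
12 = −1356 + 3·456
12 = 3·5880 − 13·1356
12 = −13·77796 + 172·5880
12 = 172·239268 − 529·77796
12 = −529·1274136 + 2817·239268
12 = 2817·5335812 − 11797·1274136
12 = −11797·27953196 + 61802·5335812
12 = 61802·33289008 − 73599·27953196
12 = −73599·161109228 + 356198·33289008
12 = 356198·1161053604 − 2566985·161109228
So 12 = (356198)·1161053604 + (-2566985)·161109228.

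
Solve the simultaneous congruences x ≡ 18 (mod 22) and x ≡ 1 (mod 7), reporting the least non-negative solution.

Write x = 18 + 22·k. Then 22·k ≡ 1 − 18 ≡ 4 (mod 7).
Need 22⁻¹ mod 7. Extended Euclid on (7, 1):
7 = 7·1 + 0
22⁻¹ ≡ 1 (mod 7), so k ≡ 1·4 ≡ 4 (mod 7).
x = 18 + 22·4 = 106.

106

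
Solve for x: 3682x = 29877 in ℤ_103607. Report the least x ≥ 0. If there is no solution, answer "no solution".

gcd(3682, 103607):
103607 = 28*3682 + 511
3682 = 7*511 + 105
511 = 4*105 + 91
105 = 1*91 + 14
91 = 6*14 + 7
14 = 2*7 + 0
gcd = 7, but 7 ∤ 29877, so the congruence has no solution.

no solution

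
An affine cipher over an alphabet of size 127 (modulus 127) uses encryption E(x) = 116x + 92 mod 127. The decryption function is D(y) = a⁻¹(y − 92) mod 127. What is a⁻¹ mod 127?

Run Euclid on (127, 116):
127 = 1*116 + 11
116 = 10*11 + 6
11 = 1*6 + 5
6 = 1*5 + 1
5 = 5*1 + 0
The gcd is 1. Working backward:
1 = 6 − 5
1 = −11 + 2·6
1 = 2·116 − 21·11
1 = −21·127 + 23·116
So 116·23 ≡ 1 (mod 127).

23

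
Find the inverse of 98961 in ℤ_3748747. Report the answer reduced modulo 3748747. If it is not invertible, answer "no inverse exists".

Run Euclid on (3748747, 98961):
3748747 = 37×98961 + 87190
98961 = 1×87190 + 11771
87190 = 7×11771 + 4793
11771 = 2×4793 + 2185
4793 = 2×2185 + 423
2185 = 5×423 + 70
423 = 6×70 + 3
70 = 23×3 + 1
3 = 3×1 + 0
Since gcd(98961, 3748747) = 1, back-substitute to write 1 as a combination:
1 = 70 − 23·3
1 = −23·423 + 139·70
1 = 139·2185 − 718·423
1 = −718·4793 + 1575·2185
1 = 1575·11771 − 3868·4793
1 = −3868·87190 + 28651·11771
1 = 28651·98961 − 32519·87190
1 = −32519·3748747 + 1231854·98961
So 98961·1231854 ≡ 1 (mod 3748747).

1231854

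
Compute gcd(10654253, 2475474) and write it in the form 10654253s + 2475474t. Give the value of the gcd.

Repeated division:
10654253 = 4·2475474 + 752357
2475474 = 3·752357 + 218403
752357 = 3·218403 + 97148
218403 = 2·97148 + 24107
97148 = 4·24107 + 720
24107 = 33·720 + 347
720 = 2·347 + 26
347 = 13·26 + 9
26 = 2·9 + 8
9 = 1·8 + 1
8 = 8·1 + 0
gcd(10654253, 2475474) = 1.
Express as a combination:
1 = 9 − 8
1 = −26 + 3·9
1 = 3·347 − 40·26
1 = −40·720 + 83·347
1 = 83·24107 − 2779·720
1 = −2779·97148 + 11199·24107
1 = 11199·218403 − 25177·97148
1 = −25177·752357 + 86730·218403
1 = 86730·2475474 − 285367·752357
1 = −285367·10654253 + 1228198·2475474
So 1 = (-285367)·10654253 + (1228198)·2475474.

1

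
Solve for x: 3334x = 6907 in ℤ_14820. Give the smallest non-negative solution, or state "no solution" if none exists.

no solution

gcd(3334, 14820):
14820 = 4*3334 + 1484
3334 = 2*1484 + 366
1484 = 4*366 + 20
366 = 18*20 + 6
20 = 3*6 + 2
6 = 3*2 + 0
gcd = 2, but 2 ∤ 6907, so the congruence has no solution.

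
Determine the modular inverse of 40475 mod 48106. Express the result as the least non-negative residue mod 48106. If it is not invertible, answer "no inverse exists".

10969

gcd(48106, 40475) by repeated division:
48106 = 1·40475 + 7631
40475 = 5·7631 + 2320
7631 = 3·2320 + 671
2320 = 3·671 + 307
671 = 2·307 + 57
307 = 5·57 + 22
57 = 2·22 + 13
22 = 1·13 + 9
13 = 1·9 + 4
9 = 2·4 + 1
4 = 4·1 + 0
Since gcd(40475, 48106) = 1, back-substitute to write 1 as a combination:
1 = 9 − 2·4
1 = −2·13 + 3·9
1 = 3·22 − 5·13
1 = −5·57 + 13·22
1 = 13·307 − 70·57
1 = −70·671 + 153·307
1 = 153·2320 − 529·671
1 = −529·7631 + 1740·2320
1 = 1740·40475 − 9229·7631
1 = −9229·48106 + 10969·40475
So 40475·10969 ≡ 1 (mod 48106).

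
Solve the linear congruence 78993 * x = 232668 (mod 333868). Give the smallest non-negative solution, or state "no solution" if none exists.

First find gcd(78993, 333868):
333868 = 4·78993 + 17896
78993 = 4·17896 + 7409
17896 = 2·7409 + 3078
7409 = 2·3078 + 1253
3078 = 2·1253 + 572
1253 = 2·572 + 109
572 = 5·109 + 27
109 = 4·27 + 1
27 = 27·1 + 0
gcd = 1, so a unique solution mod 333868 exists.
Back-substitute for the Bézout coefficients:
1 = 109 − 4·27
1 = −4·572 + 21·109
1 = 21·1253 − 46·572
1 = −46·3078 + 113·1253
1 = 113·7409 − 272·3078
1 = −272·17896 + 657·7409
1 = 657·78993 − 2900·17896
1 = −2900·333868 + 12257·78993
So 78993·(12257) ≡ 1 (mod 333868), giving 78993⁻¹ ≡ 12257.
x ≡ 78993⁻¹·232668 ≡ 12257·232668 ≡ 245088 (mod 333868).

245088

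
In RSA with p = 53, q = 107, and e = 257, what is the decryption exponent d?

φ(n) = (p−1)(q−1) = 52·106 = 5512.
Need d with 257·d ≡ 1 (mod 5512). Apply the extended Euclidean algorithm:
5512 = 21*257 + 115
257 = 2*115 + 27
115 = 4*27 + 7
27 = 3*7 + 6
7 = 1*6 + 1
6 = 6*1 + 0
Back-substitute:
1 = 7 − 6
1 = −27 + 4·7
1 = 4·115 − 17·27
1 = −17·257 + 38·115
1 = 38·5512 − 815·257
So 257·(-815) ≡ 1 (mod 5512), hence d ≡ -815 ≡ 4697 (mod 5512).

4697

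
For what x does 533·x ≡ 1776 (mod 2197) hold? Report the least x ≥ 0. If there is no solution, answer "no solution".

no solution

gcd(533, 2197):
2197 = 4*533 + 65
533 = 8*65 + 13
65 = 5*13 + 0
gcd = 13, but 13 ∤ 1776, so the congruence has no solution.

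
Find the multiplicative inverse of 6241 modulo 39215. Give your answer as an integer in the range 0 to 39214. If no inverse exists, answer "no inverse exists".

gcd(39215, 6241) by repeated division:
39215 = 6×6241 + 1769
6241 = 3×1769 + 934
1769 = 1×934 + 835
934 = 1×835 + 99
835 = 8×99 + 43
99 = 2×43 + 13
43 = 3×13 + 4
13 = 3×4 + 1
4 = 4×1 + 0
gcd = 1, so the inverse exists. Back-substitute:
1 = 13 − 3·4
1 = −3·43 + 10·13
1 = 10·99 − 23·43
1 = −23·835 + 194·99
1 = 194·934 − 217·835
1 = −217·1769 + 411·934
1 = 411·6241 − 1450·1769
1 = −1450·39215 + 9111·6241
So 6241·9111 ≡ 1 (mod 39215).

9111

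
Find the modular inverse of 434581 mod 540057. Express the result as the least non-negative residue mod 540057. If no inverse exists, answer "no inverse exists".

no inverse exists

Euclidean algorithm on 540057, 434581:
540057 = 1*434581 + 105476
434581 = 4*105476 + 12677
105476 = 8*12677 + 4060
12677 = 3*4060 + 497
4060 = 8*497 + 84
497 = 5*84 + 77
84 = 1*77 + 7
77 = 11*7 + 0
The gcd is 7, not 1, hence no inverse exists.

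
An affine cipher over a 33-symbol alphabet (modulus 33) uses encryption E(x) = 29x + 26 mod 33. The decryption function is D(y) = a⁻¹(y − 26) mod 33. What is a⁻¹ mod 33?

Extended Euclidean algorithm:
33 = 1×29 + 4
29 = 7×4 + 1
4 = 4×1 + 0
gcd = 1, so the inverse exists. Back-substitute:
1 = 29 − 7·4
1 = −7·33 + 8·29
So 29·8 ≡ 1 (mod 33).

8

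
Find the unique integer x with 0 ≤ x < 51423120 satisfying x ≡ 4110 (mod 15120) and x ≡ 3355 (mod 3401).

Write x = 4110 + 15120·k. Then 15120·k ≡ 3355 − 4110 ≡ 2646 (mod 3401).
Need 15120⁻¹ mod 3401. Extended Euclid on (3401, 1516):
3401 = 2×1516 + 369
1516 = 4×369 + 40
369 = 9×40 + 9
40 = 4×9 + 4
9 = 2×4 + 1
4 = 4×1 + 0
Back-substitute:
1 = 9 − 2·4
1 = −2·40 + 9·9
1 = 9·369 − 83·40
1 = −83·1516 + 341·369
1 = 341·3401 − 765·1516
15120⁻¹ ≡ 2636 (mod 3401), so k ≡ 2636·2646 ≡ 2806 (mod 3401).
x = 4110 + 15120·2806 = 42430830.

42430830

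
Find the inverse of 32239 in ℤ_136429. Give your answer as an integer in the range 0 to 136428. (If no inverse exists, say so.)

21159

gcd(136429, 32239) by repeated division:
136429 = 4·32239 + 7473
32239 = 4·7473 + 2347
7473 = 3·2347 + 432
2347 = 5·432 + 187
432 = 2·187 + 58
187 = 3·58 + 13
58 = 4·13 + 6
13 = 2·6 + 1
6 = 6·1 + 0
Since gcd(32239, 136429) = 1, back-substitute to write 1 as a combination:
1 = 13 − 2·6
1 = −2·58 + 9·13
1 = 9·187 − 29·58
1 = −29·432 + 67·187
1 = 67·2347 − 364·432
1 = −364·7473 + 1159·2347
1 = 1159·32239 − 5000·7473
1 = −5000·136429 + 21159·32239
So 32239·21159 ≡ 1 (mod 136429).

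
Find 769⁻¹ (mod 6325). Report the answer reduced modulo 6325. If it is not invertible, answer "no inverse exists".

Run Euclid on (6325, 769):
6325 = 8*769 + 173
769 = 4*173 + 77
173 = 2*77 + 19
77 = 4*19 + 1
19 = 19*1 + 0
Since gcd(769, 6325) = 1, back-substitute to write 1 as a combination:
1 = 77 − 4·19
1 = −4·173 + 9·77
1 = 9·769 − 40·173
1 = −40·6325 + 329·769
So 769·329 ≡ 1 (mod 6325).

329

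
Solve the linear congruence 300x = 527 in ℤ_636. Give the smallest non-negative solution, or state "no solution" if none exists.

no solution

gcd(300, 636):
636 = 2·300 + 36
300 = 8·36 + 12
36 = 3·12 + 0
gcd = 12, but 12 ∤ 527, so the congruence has no solution.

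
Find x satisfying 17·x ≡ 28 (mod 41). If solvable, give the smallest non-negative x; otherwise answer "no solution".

First find gcd(17, 41):
41 = 2×17 + 7
17 = 2×7 + 3
7 = 2×3 + 1
3 = 3×1 + 0
gcd = 1, so a unique solution mod 41 exists.
Back-substitute for the Bézout coefficients:
1 = 7 − 2·3
1 = −2·17 + 5·7
1 = 5·41 − 12·17
So 17·(-12) ≡ 1 (mod 41), giving 17⁻¹ ≡ 29.
x ≡ 17⁻¹·28 ≡ 29·28 ≡ 33 (mod 41).

33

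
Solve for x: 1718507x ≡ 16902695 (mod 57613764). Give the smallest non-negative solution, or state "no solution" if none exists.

First find gcd(1718507, 57613764):
57613764 = 33*1718507 + 903033
1718507 = 1*903033 + 815474
903033 = 1*815474 + 87559
815474 = 9*87559 + 27443
87559 = 3*27443 + 5230
27443 = 5*5230 + 1293
5230 = 4*1293 + 58
1293 = 22*58 + 17
58 = 3*17 + 7
17 = 2*7 + 3
7 = 2*3 + 1
3 = 3*1 + 0
gcd = 1, so a unique solution mod 57613764 exists.
Back-substitute for the Bézout coefficients:
1 = 7 − 2·3
1 = −2·17 + 5·7
1 = 5·58 − 17·17
1 = −17·1293 + 379·58
1 = 379·5230 − 1533·1293
1 = −1533·27443 + 8044·5230
1 = 8044·87559 − 25665·27443
1 = −25665·815474 + 239029·87559
1 = 239029·903033 − 264694·815474
1 = −264694·1718507 + 503723·903033
1 = 503723·57613764 − 16887553·1718507
So 1718507·(-16887553) ≡ 1 (mod 57613764), giving 1718507⁻¹ ≡ 40726211.
x ≡ 1718507⁻¹·16902695 ≡ 40726211·16902695 ≡ 46759633 (mod 57613764).

46759633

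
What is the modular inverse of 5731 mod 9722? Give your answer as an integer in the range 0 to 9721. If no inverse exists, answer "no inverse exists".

1503

gcd(9722, 5731) by repeated division:
9722 = 1×5731 + 3991
5731 = 1×3991 + 1740
3991 = 2×1740 + 511
1740 = 3×511 + 207
511 = 2×207 + 97
207 = 2×97 + 13
97 = 7×13 + 6
13 = 2×6 + 1
6 = 6×1 + 0
gcd = 1, so the inverse exists. Back-substitute:
1 = 13 − 2·6
1 = −2·97 + 15·13
1 = 15·207 − 32·97
1 = −32·511 + 79·207
1 = 79·1740 − 269·511
1 = −269·3991 + 617·1740
1 = 617·5731 − 886·3991
1 = −886·9722 + 1503·5731
So 5731·1503 ≡ 1 (mod 9722).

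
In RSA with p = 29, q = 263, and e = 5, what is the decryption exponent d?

5869

φ(n) = (p−1)(q−1) = 28·262 = 7336.
Need d with 5·d ≡ 1 (mod 7336). Apply the extended Euclidean algorithm:
7336 = 1467*5 + 1
5 = 5*1 + 0
Back-substitute:
1 = 7336 − 1467·5
So 5·(-1467) ≡ 1 (mod 7336), hence d ≡ -1467 ≡ 5869 (mod 7336).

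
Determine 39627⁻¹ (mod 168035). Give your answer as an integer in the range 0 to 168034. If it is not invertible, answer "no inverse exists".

no inverse exists

Euclidean algorithm on 168035, 39627:
168035 = 4×39627 + 9527
39627 = 4×9527 + 1519
9527 = 6×1519 + 413
1519 = 3×413 + 280
413 = 1×280 + 133
280 = 2×133 + 14
133 = 9×14 + 7
14 = 2×7 + 0
gcd(39627, 168035) = 7 ≠ 1, so 39627 has no multiplicative inverse modulo 168035.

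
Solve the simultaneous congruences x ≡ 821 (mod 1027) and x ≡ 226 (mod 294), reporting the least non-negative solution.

79900

Write x = 821 + 1027·k. Then 1027·k ≡ 226 − 821 ≡ 287 (mod 294).
Need 1027⁻¹ mod 294. Extended Euclid on (294, 145):
294 = 2×145 + 4
145 = 36×4 + 1
4 = 4×1 + 0
Back-substitute:
1 = 145 − 36·4
1 = −36·294 + 73·145
1027⁻¹ ≡ 73 (mod 294), so k ≡ 73·287 ≡ 77 (mod 294).
x = 821 + 1027·77 = 79900.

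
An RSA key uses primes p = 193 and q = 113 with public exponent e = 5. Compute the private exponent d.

φ(n) = (p−1)(q−1) = 192·112 = 21504.
Need d with 5·d ≡ 1 (mod 21504). Apply the extended Euclidean algorithm:
21504 = 4300·5 + 4
5 = 1·4 + 1
4 = 4·1 + 0
Back-substitute:
1 = 5 − 4
1 = −21504 + 4301·5
So 5·4301 ≡ 1 (mod 21504), hence d = 4301.

4301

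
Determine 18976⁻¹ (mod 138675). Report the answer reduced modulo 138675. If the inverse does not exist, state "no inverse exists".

Run Euclid on (138675, 18976):
138675 = 7×18976 + 5843
18976 = 3×5843 + 1447
5843 = 4×1447 + 55
1447 = 26×55 + 17
55 = 3×17 + 4
17 = 4×4 + 1
4 = 4×1 + 0
The gcd is 1. Working backward:
1 = 17 − 4·4
1 = −4·55 + 13·17
1 = 13·1447 − 342·55
1 = −342·5843 + 1381·1447
1 = 1381·18976 − 4485·5843
1 = −4485·138675 + 32776·18976
So 18976·32776 ≡ 1 (mod 138675).

32776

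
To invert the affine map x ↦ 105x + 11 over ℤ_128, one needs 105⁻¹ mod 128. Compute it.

89

Run Euclid on (128, 105):
128 = 1·105 + 23
105 = 4·23 + 13
23 = 1·13 + 10
13 = 1·10 + 3
10 = 3·3 + 1
3 = 3·1 + 0
Since gcd(105, 128) = 1, back-substitute to write 1 as a combination:
1 = 10 − 3·3
1 = −3·13 + 4·10
1 = 4·23 − 7·13
1 = −7·105 + 32·23
1 = 32·128 − 39·105
Hence 105⁻¹ ≡ -39 ≡ 89 (mod 128).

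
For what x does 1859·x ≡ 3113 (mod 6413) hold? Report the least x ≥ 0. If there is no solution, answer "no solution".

First find gcd(1859, 6413):
6413 = 3×1859 + 836
1859 = 2×836 + 187
836 = 4×187 + 88
187 = 2×88 + 11
88 = 8×11 + 0
gcd = 11 and 11 | 3113, so solutions exist. Divide through by 11: 169x ≡ 283 (mod 583).
Now find 169⁻¹ mod 583:
583 = 3×169 + 76
169 = 2×76 + 17
76 = 4×17 + 8
17 = 2×8 + 1
8 = 8×1 + 0
Back-substitute:
1 = 17 − 2·8
1 = −2·76 + 9·17
1 = 9·169 − 20·76
1 = −20·583 + 69·169
So 169⁻¹ ≡ 69 (mod 583).
Then x ≡ 69·283 ≡ 288 (mod 583); the smallest non-negative solution is x = 288.

288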